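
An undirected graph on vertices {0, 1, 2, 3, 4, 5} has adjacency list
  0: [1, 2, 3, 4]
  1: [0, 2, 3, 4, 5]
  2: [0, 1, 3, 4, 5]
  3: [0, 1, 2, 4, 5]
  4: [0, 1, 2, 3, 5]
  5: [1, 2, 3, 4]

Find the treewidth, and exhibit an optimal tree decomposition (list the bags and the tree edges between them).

Each bag holds 5 vertices, so the decomposition has width 4, which upper-bounds the treewidth. For the lower bound, the 5 vertices {0, 1, 2, 3, 4} are pairwise adjacent, and any tree decomposition puts a clique entirely inside one bag — forcing width ≥ 4. The upper and lower bounds meet at 4, so that is the treewidth.

Treewidth 4.
Bags: B1 = {1, 2, 3, 4, 5}  B2 = {0, 1, 2, 3, 4}
Tree: B1–B2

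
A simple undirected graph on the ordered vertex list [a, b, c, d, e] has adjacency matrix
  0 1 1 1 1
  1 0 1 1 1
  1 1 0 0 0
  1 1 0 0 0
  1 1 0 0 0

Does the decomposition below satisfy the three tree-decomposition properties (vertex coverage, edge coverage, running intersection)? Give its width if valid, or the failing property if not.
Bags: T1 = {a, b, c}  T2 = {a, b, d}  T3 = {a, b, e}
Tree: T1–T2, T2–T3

Yes; width 2.

Every vertex of G appears in some bag (union = {a, b, c, d, e}); every edge is covered by a bag; and for each vertex v the set of bags containing v is connected in the bag tree. The decomposition is therefore valid. The largest bag has 3 vertices, so the width is 2.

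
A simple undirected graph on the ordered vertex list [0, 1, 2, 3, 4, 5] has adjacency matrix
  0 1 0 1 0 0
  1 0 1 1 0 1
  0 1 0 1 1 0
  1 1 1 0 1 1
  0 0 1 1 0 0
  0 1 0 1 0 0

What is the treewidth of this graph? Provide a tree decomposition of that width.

Treewidth 2.
Bags: B1 = {1, 3, 5}  B2 = {1, 2, 3}  B3 = {0, 1, 3}  B4 = {2, 3, 4}
Tree: B1–B2, B1–B3, B2–B4

The largest bag has 3 vertices, giving width 2; this decomposition certifies tw(G) ≤ 2. Conversely, {0, 1, 3} is a clique of size 3, and the vertices of any clique must share a bag in every tree decomposition; so some bag has ≥ 3 vertices and tw(G) ≥ 2. Combining the bounds, tw(G) = 2.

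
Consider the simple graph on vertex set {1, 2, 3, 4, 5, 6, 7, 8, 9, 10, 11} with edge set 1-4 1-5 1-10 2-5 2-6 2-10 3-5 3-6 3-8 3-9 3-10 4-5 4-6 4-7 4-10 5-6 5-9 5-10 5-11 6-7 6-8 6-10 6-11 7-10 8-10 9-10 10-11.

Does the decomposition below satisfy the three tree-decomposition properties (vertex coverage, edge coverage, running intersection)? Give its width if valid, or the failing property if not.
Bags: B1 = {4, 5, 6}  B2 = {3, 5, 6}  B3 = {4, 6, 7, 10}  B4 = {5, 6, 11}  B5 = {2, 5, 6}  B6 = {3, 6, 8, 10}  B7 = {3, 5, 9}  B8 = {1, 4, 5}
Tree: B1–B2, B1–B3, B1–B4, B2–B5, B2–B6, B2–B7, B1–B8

No — edge (10,5) lies in no bag.

A tree decomposition must satisfy three properties: every vertex lies in some bag; for every edge, both endpoints lie together in some bag; and for every vertex, the bags containing it form a connected subtree. Here edge (10,5) lies in no bag, so the decomposition is invalid.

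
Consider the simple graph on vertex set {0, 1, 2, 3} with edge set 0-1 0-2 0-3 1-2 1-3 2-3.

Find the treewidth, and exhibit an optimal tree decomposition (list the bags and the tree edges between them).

A single bag containing all 4 vertices is trivially a valid decomposition of width 3. On the other hand G contains the 4-clique {0, 1, 2, 3}. A clique must lie in a single bag of any decomposition, so no decomposition can have width below 3. Therefore the treewidth is 3.

Treewidth 3.
Bags: B1 = {0, 1, 2, 3}
Tree: (single bag)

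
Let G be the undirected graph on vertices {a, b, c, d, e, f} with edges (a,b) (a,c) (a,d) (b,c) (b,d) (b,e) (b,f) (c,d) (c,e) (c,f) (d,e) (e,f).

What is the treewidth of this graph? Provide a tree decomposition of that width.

The largest bag has 4 vertices, giving width 3; this decomposition certifies tw(G) ≤ 3. For the lower bound, the 4 vertices {b, c, d, e} are pairwise adjacent, and any tree decomposition puts a clique entirely inside one bag — forcing width ≥ 3. Therefore the treewidth is 3.

Treewidth 3.
One such decomposition:
Bags: B1 = {b, c, d, e}  B2 = {a, b, c, d}  B3 = {b, c, e, f}
Tree: B1–B2, B1–B3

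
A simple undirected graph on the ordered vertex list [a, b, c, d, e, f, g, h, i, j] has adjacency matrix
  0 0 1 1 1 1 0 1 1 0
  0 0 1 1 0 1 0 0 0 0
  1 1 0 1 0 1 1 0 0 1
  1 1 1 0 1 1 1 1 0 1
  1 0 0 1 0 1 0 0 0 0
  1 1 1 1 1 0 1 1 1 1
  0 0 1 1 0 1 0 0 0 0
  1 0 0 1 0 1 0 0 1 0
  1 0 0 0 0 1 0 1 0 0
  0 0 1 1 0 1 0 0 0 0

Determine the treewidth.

3

A width-3 tree decomposition is:
Bags: B1 = {a, c, d, f}  B2 = {a, d, f, h}  B3 = {c, d, f, j}  B4 = {c, d, f, g}  B5 = {a, f, h, i}  B6 = {a, d, e, f}  B7 = {b, c, d, f}
Tree: B1–B2, B1–B3, B3–B4, B2–B5, B2–B6, B3–B7
The largest bag has 4 vertices, giving width 3; this decomposition certifies tw(G) ≤ 3. Conversely, {a, d, e, f} is a clique of size 4, and the vertices of any clique must share a bag in every tree decomposition; so some bag has ≥ 4 vertices and tw(G) ≥ 3. Hence tw(G) = 3 exactly.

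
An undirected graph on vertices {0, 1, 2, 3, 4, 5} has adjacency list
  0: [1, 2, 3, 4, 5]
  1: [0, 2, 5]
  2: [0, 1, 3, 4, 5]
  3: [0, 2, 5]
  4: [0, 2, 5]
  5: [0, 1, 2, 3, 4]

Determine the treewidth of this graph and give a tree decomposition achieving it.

The largest bag has 4 vertices, giving width 3; this decomposition certifies tw(G) ≤ 3. On the other hand G contains the 4-clique {0, 1, 2, 5}. A clique must lie in a single bag of any decomposition, so no decomposition can have width below 3. Hence tw(G) = 3 exactly.

Treewidth 3.
One optimal decomposition is:
Bags: B1 = {0, 2, 3, 5}  B2 = {0, 2, 4, 5}  B3 = {0, 1, 2, 5}
Tree: B1–B2, B2–B3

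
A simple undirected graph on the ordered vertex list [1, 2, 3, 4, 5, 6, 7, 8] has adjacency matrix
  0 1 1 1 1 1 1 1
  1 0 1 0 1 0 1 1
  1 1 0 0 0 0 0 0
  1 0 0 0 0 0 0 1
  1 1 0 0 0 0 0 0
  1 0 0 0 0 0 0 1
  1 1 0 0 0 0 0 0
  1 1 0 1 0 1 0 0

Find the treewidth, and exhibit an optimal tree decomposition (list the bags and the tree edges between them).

The largest bag has 3 vertices, giving width 2; this decomposition certifies tw(G) ≤ 2. Conversely, {1, 2, 8} is a clique of size 3, and the vertices of any clique must share a bag in every tree decomposition; so some bag has ≥ 3 vertices and tw(G) ≥ 2. Combining the bounds, tw(G) = 2.

Treewidth 2.
Bags: B1 = {1, 2, 8}  B2 = {1, 4, 8}  B3 = {1, 6, 8}  B4 = {1, 2, 3}  B5 = {1, 2, 7}  B6 = {1, 2, 5}
Tree: B1–B2, B1–B3, B1–B4, B4–B5, B4–B6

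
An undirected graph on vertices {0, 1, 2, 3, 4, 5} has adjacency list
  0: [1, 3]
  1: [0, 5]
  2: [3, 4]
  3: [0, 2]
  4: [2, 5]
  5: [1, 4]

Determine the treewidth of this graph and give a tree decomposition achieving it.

Each bag holds 3 vertices, so the decomposition has width 2, which upper-bounds the treewidth. The edges 5–4–2–3–0–1–5 form a cycle, so G is not a tree and its treewidth is at least 2. Therefore the treewidth is 2.

Treewidth 2.
Bags: B1 = {2, 4, 5}  B2 = {2, 3, 5}  B3 = {0, 3, 5}  B4 = {0, 1, 5}
Tree: B1–B2, B2–B3, B3–B4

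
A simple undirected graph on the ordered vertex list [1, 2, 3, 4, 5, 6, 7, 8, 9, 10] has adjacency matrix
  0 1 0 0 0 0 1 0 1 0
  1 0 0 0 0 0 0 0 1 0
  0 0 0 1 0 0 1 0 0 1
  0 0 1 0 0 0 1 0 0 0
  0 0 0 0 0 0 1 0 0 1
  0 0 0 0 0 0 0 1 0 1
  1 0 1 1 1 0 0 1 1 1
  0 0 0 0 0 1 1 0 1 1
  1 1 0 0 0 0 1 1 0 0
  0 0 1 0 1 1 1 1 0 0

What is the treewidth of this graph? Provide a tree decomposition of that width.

The largest bag has 3 vertices, giving width 2; this decomposition certifies tw(G) ≤ 2. Conversely, {1, 2, 9} is a clique of size 3, and the vertices of any clique must share a bag in every tree decomposition; so some bag has ≥ 3 vertices and tw(G) ≥ 2. Hence tw(G) = 2 exactly.

Treewidth 2.
One optimal decomposition is:
Bags: B1 = {7, 8, 10}  B2 = {5, 7, 10}  B3 = {3, 7, 10}  B4 = {7, 8, 9}  B5 = {6, 8, 10}  B6 = {1, 7, 9}  B7 = {1, 2, 9}  B8 = {3, 4, 7}
Tree: B1–B2, B2–B3, B1–B4, B1–B5, B4–B6, B6–B7, B3–B8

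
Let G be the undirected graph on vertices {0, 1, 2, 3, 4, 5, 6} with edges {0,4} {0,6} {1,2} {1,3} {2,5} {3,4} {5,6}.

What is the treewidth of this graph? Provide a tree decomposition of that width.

Treewidth 2.
Bags: B1 = {0, 3, 4}  B2 = {0, 1, 3}  B3 = {0, 1, 2}  B4 = {0, 2, 5}  B5 = {0, 5, 6}
Tree: B1–B2, B2–B3, B3–B4, B4–B5

The largest bag has 3 vertices, giving width 2; this decomposition certifies tw(G) ≤ 2. Since 0–4–3–1–2–5–6–0 is a cycle in G, G is not acyclic. Forests are exactly the graphs of treewidth ≤ 1, so tw(G) ≥ 2. The upper and lower bounds meet at 2, so that is the treewidth.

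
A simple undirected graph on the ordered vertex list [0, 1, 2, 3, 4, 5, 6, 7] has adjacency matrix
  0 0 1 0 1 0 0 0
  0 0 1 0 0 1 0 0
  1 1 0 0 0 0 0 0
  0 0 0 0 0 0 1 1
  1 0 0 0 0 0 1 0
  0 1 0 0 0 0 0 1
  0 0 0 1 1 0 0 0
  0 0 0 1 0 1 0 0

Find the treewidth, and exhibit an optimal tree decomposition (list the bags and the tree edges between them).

Treewidth 2.
One optimal decomposition is:
Bags: B1 = {3, 6, 7}  B2 = {4, 6, 7}  B3 = {0, 4, 7}  B4 = {0, 2, 7}  B5 = {1, 2, 7}  B6 = {1, 5, 7}
Tree: B1–B2, B2–B3, B3–B4, B4–B5, B5–B6

The largest bag has 3 vertices, giving width 2; this decomposition certifies tw(G) ≤ 2. For the lower bound, G contains the cycle 7–3–6–4–0–2–1–5–7, so G is not a forest; only forests have treewidth ≤ 1, hence tw(G) ≥ 2. Combining the bounds, tw(G) = 2.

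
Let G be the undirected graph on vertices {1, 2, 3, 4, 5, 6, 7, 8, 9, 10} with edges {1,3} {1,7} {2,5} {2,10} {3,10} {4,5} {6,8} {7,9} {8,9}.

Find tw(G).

1

A width-1 tree decomposition is:
Bags: B1 = {4, 5}  B2 = {2, 5}  B3 = {2, 10}  B4 = {3, 10}  B5 = {1, 3}  B6 = {1, 7}  B7 = {7, 9}  B8 = {8, 9}  B9 = {6, 8}
Tree: B1–B2, B2–B3, B3–B4, B4–B5, B5–B6, B6–B7, B7–B8, B8–B9
Every bag has size at most 2, so the width is 2 − 1 = 1 and tw(G) ≤ 1. G has an edge, so its treewidth is at least 1. The upper and lower bounds meet at 1, so that is the treewidth.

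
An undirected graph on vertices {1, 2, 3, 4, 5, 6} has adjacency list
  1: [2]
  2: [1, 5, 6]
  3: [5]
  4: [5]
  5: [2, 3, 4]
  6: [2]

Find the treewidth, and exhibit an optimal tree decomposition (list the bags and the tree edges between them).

Every bag has size at most 2, so the width is 2 − 1 = 1 and tw(G) ≤ 1. G has an edge, so its treewidth is at least 1. Hence tw(G) = 1 exactly.

Treewidth 1.
Bags: B1 = {2, 6}  B2 = {2, 5}  B3 = {1, 2}  B4 = {4, 5}  B5 = {3, 5}
Tree: B1–B2, B2–B3, B2–B4, B2–B5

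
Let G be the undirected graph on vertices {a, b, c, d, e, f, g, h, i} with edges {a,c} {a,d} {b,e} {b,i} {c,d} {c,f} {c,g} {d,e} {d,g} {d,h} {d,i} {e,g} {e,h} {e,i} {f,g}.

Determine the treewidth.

2

A width-2 tree decomposition is:
Bags: B1 = {d, e, i}  B2 = {d, e, g}  B3 = {c, d, g}  B4 = {c, f, g}  B5 = {a, c, d}  B6 = {b, e, i}  B7 = {d, e, h}
Tree: B1–B2, B2–B3, B3–B4, B3–B5, B1–B6, B2–B7
Each bag holds 3 vertices, so the decomposition has width 2, which upper-bounds the treewidth. Conversely, {d, e, g} is a clique of size 3, and the vertices of any clique must share a bag in every tree decomposition; so some bag has ≥ 3 vertices and tw(G) ≥ 2. Therefore the treewidth is 2.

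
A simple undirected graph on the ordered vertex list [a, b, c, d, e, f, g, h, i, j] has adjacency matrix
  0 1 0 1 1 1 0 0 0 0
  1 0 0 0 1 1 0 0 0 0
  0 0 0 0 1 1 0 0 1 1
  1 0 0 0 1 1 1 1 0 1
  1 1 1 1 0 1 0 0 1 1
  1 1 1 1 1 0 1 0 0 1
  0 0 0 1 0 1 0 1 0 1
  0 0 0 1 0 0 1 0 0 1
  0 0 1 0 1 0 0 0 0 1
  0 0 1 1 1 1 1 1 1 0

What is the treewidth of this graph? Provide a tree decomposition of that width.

Treewidth 3.
One such decomposition:
Bags: B1 = {c, e, f, j}  B2 = {c, e, i, j}  B3 = {d, e, f, j}  B4 = {a, d, e, f}  B5 = {a, b, e, f}  B6 = {d, f, g, j}  B7 = {d, g, h, j}
Tree: B1–B2, B1–B3, B3–B4, B4–B5, B3–B6, B6–B7

The largest bag has 4 vertices, giving width 3; this decomposition certifies tw(G) ≤ 3. Conversely, {d, g, h, j} is a clique of size 4, and the vertices of any clique must share a bag in every tree decomposition; so some bag has ≥ 4 vertices and tw(G) ≥ 3. Therefore the treewidth is 3.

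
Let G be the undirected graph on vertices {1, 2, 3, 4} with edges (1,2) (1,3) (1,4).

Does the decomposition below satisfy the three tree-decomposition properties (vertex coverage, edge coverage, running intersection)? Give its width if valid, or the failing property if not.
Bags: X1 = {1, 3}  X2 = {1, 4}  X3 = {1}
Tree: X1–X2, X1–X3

No — vertex 2 appears in no bag.

A tree decomposition must satisfy three properties: every vertex lies in some bag; for every edge, both endpoints lie together in some bag; and for every vertex, the bags containing it form a connected subtree. Here vertex 2 appears in no bag, so the decomposition is invalid.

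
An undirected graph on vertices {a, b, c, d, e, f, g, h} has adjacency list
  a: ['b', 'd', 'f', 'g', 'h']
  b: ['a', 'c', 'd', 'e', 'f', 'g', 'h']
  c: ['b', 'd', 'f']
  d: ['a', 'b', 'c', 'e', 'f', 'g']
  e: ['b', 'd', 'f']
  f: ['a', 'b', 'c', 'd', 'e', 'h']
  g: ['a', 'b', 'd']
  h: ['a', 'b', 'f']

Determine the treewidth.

3

A width-3 tree decomposition is:
Bags: B1 = {a, b, d, f}  B2 = {a, b, d, g}  B3 = {b, c, d, f}  B4 = {b, d, e, f}  B5 = {a, b, f, h}
Tree: B1–B2, B1–B3, B3–B4, B1–B5
The largest bag has 4 vertices, giving width 3; this decomposition certifies tw(G) ≤ 3. For the lower bound, the 4 vertices {a, b, d, g} are pairwise adjacent, and any tree decomposition puts a clique entirely inside one bag — forcing width ≥ 3. Hence tw(G) = 3 exactly.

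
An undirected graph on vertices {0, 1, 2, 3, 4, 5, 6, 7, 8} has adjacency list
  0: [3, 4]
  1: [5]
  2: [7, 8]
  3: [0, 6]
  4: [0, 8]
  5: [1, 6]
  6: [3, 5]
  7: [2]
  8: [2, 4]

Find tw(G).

1

A width-1 tree decomposition is:
Bags: B1 = {1, 5}  B2 = {5, 6}  B3 = {3, 6}  B4 = {0, 3}  B5 = {0, 4}  B6 = {4, 8}  B7 = {2, 8}  B8 = {2, 7}
Tree: B1–B2, B2–B3, B3–B4, B4–B5, B5–B6, B6–B7, B7–B8
Each bag holds 2 vertices, so the decomposition has width 1, which upper-bounds the treewidth. G has an edge, so its treewidth is at least 1. Hence tw(G) = 1 exactly.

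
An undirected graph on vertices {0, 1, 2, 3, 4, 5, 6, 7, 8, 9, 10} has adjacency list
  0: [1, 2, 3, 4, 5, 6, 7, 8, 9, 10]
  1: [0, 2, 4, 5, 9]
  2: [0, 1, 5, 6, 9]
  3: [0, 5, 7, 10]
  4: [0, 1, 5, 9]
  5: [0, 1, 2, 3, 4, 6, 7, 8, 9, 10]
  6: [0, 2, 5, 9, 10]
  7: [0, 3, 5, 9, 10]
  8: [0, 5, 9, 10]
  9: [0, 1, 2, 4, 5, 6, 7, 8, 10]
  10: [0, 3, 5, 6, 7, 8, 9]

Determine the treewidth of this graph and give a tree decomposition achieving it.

Each bag holds 5 vertices, so the decomposition has width 4, which upper-bounds the treewidth. For the lower bound, the 5 vertices {0, 1, 2, 5, 9} are pairwise adjacent, and any tree decomposition puts a clique entirely inside one bag — forcing width ≥ 4. Therefore the treewidth is 4.

Treewidth 4.
Bags: B1 = {0, 2, 5, 6, 9}  B2 = {0, 1, 2, 5, 9}  B3 = {0, 5, 6, 9, 10}  B4 = {0, 5, 7, 9, 10}  B5 = {0, 5, 8, 9, 10}  B6 = {0, 3, 5, 7, 10}  B7 = {0, 1, 4, 5, 9}
Tree: B1–B2, B1–B3, B3–B4, B3–B5, B4–B6, B2–B7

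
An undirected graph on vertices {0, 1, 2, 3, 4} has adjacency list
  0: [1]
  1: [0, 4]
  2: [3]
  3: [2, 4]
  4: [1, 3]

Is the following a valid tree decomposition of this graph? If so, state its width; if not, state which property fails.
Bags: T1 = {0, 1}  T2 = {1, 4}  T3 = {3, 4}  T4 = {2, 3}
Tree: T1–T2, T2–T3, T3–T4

Yes; width 1.

Every vertex of G appears in some bag (union = {0, 1, 2, 3, 4}); every edge is covered by a bag; and for each vertex v the set of bags containing v is connected in the bag tree. The decomposition is therefore valid. The largest bag has 2 vertices, so the width is 1.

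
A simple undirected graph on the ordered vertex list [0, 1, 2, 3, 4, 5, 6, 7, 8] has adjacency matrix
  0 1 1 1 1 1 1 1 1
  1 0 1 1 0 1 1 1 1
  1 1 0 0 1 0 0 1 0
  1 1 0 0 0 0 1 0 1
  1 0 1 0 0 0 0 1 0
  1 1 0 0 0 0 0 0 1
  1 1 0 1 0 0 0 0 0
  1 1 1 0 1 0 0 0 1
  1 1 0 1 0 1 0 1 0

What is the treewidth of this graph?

A width-3 tree decomposition is:
Bags: B1 = {0, 1, 2, 7}  B2 = {0, 1, 7, 8}  B3 = {0, 1, 5, 8}  B4 = {0, 1, 3, 8}  B5 = {0, 2, 4, 7}  B6 = {0, 1, 3, 6}
Tree: B1–B2, B2–B3, B3–B4, B1–B5, B4–B6
Every bag has size at most 4, so the width is 4 − 1 = 3 and tw(G) ≤ 3. On the other hand G contains the 4-clique {0, 1, 3, 8}. A clique must lie in a single bag of any decomposition, so no decomposition can have width below 3. The upper and lower bounds meet at 3, so that is the treewidth.

3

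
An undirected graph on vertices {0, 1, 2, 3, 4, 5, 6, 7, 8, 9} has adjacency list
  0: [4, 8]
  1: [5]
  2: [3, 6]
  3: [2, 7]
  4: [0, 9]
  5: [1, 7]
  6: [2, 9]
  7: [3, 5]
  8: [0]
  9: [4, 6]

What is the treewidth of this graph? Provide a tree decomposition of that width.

Treewidth 1.
One optimal decomposition is:
Bags: B1 = {0, 8}  B2 = {0, 4}  B3 = {4, 9}  B4 = {6, 9}  B5 = {2, 6}  B6 = {2, 3}  B7 = {3, 7}  B8 = {5, 7}  B9 = {1, 5}
Tree: B1–B2, B2–B3, B3–B4, B4–B5, B5–B6, B6–B7, B7–B8, B8–B9

The largest bag has 2 vertices, giving width 1; this decomposition certifies tw(G) ≤ 1. Since G has at least one edge (e.g. 8–0), it is not an edgeless graph, so tw(G) ≥ 1. Hence tw(G) = 1 exactly.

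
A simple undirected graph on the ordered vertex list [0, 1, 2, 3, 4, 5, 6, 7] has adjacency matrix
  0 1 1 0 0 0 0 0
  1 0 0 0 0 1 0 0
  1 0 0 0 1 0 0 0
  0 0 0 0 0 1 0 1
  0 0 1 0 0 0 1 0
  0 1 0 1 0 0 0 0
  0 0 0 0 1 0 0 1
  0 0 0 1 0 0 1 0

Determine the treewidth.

A width-2 tree decomposition is:
Bags: B1 = {2, 4, 6}  B2 = {2, 6, 7}  B3 = {2, 3, 7}  B4 = {2, 3, 5}  B5 = {1, 2, 5}  B6 = {0, 1, 2}
Tree: B1–B2, B2–B3, B3–B4, B4–B5, B5–B6
Every bag has size at most 3, so the width is 3 − 1 = 2 and tw(G) ≤ 2. The edges 2–4–6–7–3–5–1–0–2 form a cycle, so G is not a tree and its treewidth is at least 2. The upper and lower bounds meet at 2, so that is the treewidth.

2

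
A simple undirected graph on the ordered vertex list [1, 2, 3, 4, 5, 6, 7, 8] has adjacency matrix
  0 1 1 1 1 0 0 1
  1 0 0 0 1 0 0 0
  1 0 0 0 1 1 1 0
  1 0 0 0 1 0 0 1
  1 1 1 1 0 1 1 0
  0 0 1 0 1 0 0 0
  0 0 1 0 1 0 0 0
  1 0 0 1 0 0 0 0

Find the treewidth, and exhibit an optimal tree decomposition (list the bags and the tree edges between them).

Treewidth 2.
One such decomposition:
Bags: B1 = {1, 3, 5}  B2 = {1, 4, 5}  B3 = {1, 4, 8}  B4 = {3, 5, 6}  B5 = {1, 2, 5}  B6 = {3, 5, 7}
Tree: B1–B2, B2–B3, B1–B4, B2–B5, B4–B6

Each bag holds 3 vertices, so the decomposition has width 2, which upper-bounds the treewidth. Conversely, {1, 4, 8} is a clique of size 3, and the vertices of any clique must share a bag in every tree decomposition; so some bag has ≥ 3 vertices and tw(G) ≥ 2. Hence tw(G) = 2 exactly.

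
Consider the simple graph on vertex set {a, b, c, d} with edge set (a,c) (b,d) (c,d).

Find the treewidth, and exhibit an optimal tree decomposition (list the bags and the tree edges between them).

Each bag holds 2 vertices, so the decomposition has width 1, which upper-bounds the treewidth. Any graph with an edge has treewidth ≥ 1, and G has the edge a–c. Therefore the treewidth is 1.

Treewidth 1.
One optimal decomposition is:
Bags: B1 = {a, c}  B2 = {c, d}  B3 = {b, d}
Tree: B1–B2, B2–B3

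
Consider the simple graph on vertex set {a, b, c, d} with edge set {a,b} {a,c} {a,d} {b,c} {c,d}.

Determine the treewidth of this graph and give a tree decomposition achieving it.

Each bag holds 3 vertices, so the decomposition has width 2, which upper-bounds the treewidth. For the lower bound, the 3 vertices {a, c, d} are pairwise adjacent, and any tree decomposition puts a clique entirely inside one bag — forcing width ≥ 2. Therefore the treewidth is 2.

Treewidth 2.
Bags: B1 = {a, b, c}  B2 = {a, c, d}
Tree: B1–B2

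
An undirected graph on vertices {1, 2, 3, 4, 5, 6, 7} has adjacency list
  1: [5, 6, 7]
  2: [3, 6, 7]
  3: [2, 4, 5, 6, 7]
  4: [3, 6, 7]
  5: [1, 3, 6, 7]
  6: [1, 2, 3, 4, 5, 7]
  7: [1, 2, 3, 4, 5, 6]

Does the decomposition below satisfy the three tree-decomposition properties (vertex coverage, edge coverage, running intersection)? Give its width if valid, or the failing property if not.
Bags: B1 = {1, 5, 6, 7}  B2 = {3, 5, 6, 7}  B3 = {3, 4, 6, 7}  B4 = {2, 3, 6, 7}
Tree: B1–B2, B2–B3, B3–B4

Every vertex of G appears in some bag (union = {1, 2, 3, 4, 5, 6, 7}); every edge is covered by a bag; and for each vertex v the set of bags containing v is connected in the bag tree. The decomposition is therefore valid. The largest bag has 4 vertices, so the width is 3.

Yes; width 3.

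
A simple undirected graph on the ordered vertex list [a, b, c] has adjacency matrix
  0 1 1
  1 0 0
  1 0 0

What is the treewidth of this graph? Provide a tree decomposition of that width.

Treewidth 1.
One such decomposition:
Bags: B1 = {a, c}  B2 = {a, b}
Tree: B1–B2

Every bag has size at most 2, so the width is 2 − 1 = 1 and tw(G) ≤ 1. Any graph with an edge has treewidth ≥ 1, and G has the edge c–a. Combining the bounds, tw(G) = 1.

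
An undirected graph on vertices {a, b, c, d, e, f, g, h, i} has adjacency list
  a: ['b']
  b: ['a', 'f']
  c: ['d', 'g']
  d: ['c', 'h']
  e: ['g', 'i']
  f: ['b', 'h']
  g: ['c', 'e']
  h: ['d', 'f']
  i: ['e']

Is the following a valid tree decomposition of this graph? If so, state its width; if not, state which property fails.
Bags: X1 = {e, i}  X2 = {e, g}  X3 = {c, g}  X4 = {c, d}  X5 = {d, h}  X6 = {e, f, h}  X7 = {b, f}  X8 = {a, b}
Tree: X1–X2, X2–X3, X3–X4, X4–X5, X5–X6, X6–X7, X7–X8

No — bags containing vertex e are not connected in the tree.

A tree decomposition must satisfy three properties: every vertex lies in some bag; for every edge, both endpoints lie together in some bag; and for every vertex, the bags containing it form a connected subtree. Here bags containing vertex e are not connected in the tree, so the decomposition is invalid.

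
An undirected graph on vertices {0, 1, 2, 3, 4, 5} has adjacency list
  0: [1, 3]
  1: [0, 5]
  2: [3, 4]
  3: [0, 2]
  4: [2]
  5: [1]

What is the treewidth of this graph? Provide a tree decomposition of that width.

The largest bag has 2 vertices, giving width 1; this decomposition certifies tw(G) ≤ 1. Any graph with an edge has treewidth ≥ 1, and G has the edge 4–2. The upper and lower bounds meet at 1, so that is the treewidth.

Treewidth 1.
Bags: B1 = {2, 4}  B2 = {2, 3}  B3 = {0, 3}  B4 = {0, 1}  B5 = {1, 5}
Tree: B1–B2, B2–B3, B3–B4, B4–B5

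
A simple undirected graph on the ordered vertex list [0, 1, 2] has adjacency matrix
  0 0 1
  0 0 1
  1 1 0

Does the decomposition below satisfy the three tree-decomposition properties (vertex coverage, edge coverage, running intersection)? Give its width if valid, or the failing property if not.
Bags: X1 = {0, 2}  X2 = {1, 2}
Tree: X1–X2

Every vertex of G appears in some bag (union = {0, 1, 2}); every edge is covered by a bag; and for each vertex v the set of bags containing v is connected in the bag tree. The decomposition is therefore valid. The largest bag has 2 vertices, so the width is 1.

Yes; width 1.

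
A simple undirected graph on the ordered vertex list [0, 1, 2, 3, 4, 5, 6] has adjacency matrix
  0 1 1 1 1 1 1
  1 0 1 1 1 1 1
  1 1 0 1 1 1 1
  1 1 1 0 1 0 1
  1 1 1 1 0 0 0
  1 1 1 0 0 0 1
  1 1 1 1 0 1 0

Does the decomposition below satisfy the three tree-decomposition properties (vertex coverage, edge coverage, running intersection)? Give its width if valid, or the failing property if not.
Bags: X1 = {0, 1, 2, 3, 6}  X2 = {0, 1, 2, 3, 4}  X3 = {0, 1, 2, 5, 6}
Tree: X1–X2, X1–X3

Yes; width 4.

Checking the three conditions: (i) the bags cover all of {0, 1, 2, 3, 4, 5, 6}; (ii) for each edge, some bag contains both endpoints; (iii) the bags containing any fixed vertex form a subtree. All hold, so the decomposition is valid with width 5 − 1 = 4.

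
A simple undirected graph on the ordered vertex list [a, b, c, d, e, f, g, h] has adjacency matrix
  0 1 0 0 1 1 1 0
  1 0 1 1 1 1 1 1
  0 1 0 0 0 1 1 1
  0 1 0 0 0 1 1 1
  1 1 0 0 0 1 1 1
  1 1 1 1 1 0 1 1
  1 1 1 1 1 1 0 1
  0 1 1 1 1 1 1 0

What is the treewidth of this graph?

4

A width-4 tree decomposition is:
Bags: B1 = {b, e, f, g, h}  B2 = {a, b, e, f, g}  B3 = {b, c, f, g, h}  B4 = {b, d, f, g, h}
Tree: B1–B2, B1–B3, B1–B4
Each bag holds 5 vertices, so the decomposition has width 4, which upper-bounds the treewidth. Conversely, {b, d, f, g, h} is a clique of size 5, and the vertices of any clique must share a bag in every tree decomposition; so some bag has ≥ 5 vertices and tw(G) ≥ 4. The upper and lower bounds meet at 4, so that is the treewidth.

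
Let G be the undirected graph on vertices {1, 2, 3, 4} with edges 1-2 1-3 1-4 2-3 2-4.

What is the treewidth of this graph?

2

A width-2 tree decomposition is:
Bags: B1 = {1, 2, 3}  B2 = {1, 2, 4}
Tree: B1–B2
Every bag has size at most 3, so the width is 3 − 1 = 2 and tw(G) ≤ 2. On the other hand G contains the 3-clique {1, 2, 3}. A clique must lie in a single bag of any decomposition, so no decomposition can have width below 2. Therefore the treewidth is 2.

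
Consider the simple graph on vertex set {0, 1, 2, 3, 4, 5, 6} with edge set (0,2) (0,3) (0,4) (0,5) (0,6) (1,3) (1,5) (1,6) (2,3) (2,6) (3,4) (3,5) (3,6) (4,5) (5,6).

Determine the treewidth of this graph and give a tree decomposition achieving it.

Treewidth 3.
One optimal decomposition is:
Bags: B1 = {0, 2, 3, 6}  B2 = {0, 3, 5, 6}  B3 = {1, 3, 5, 6}  B4 = {0, 3, 4, 5}
Tree: B1–B2, B2–B3, B2–B4

Each bag holds 4 vertices, so the decomposition has width 3, which upper-bounds the treewidth. For the lower bound, the 4 vertices {0, 2, 3, 6} are pairwise adjacent, and any tree decomposition puts a clique entirely inside one bag — forcing width ≥ 3. Combining the bounds, tw(G) = 3.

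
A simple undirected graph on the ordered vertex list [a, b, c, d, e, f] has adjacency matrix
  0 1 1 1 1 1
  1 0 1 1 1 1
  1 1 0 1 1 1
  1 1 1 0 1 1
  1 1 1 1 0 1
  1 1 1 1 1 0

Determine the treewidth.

A width-5 tree decomposition is:
Bags: B1 = {a, b, c, d, e, f}
Tree: (single bag)
With just one bag of size 6, the width is 6 − 1 = 5, so tw(G) ≤ 5. On the other hand G contains the 6-clique {a, b, c, d, e, f}. A clique must lie in a single bag of any decomposition, so no decomposition can have width below 5. Combining the bounds, tw(G) = 5.

5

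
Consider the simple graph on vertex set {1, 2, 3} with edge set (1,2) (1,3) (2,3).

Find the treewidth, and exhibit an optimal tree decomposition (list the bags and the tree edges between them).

Treewidth 2.
One such decomposition:
Bags: B1 = {1, 2, 3}
Tree: (single bag)

With just one bag of size 3, the width is 3 − 1 = 2, so tw(G) ≤ 2. For the lower bound, the 3 vertices {1, 2, 3} are pairwise adjacent, and any tree decomposition puts a clique entirely inside one bag — forcing width ≥ 2. Hence tw(G) = 2 exactly.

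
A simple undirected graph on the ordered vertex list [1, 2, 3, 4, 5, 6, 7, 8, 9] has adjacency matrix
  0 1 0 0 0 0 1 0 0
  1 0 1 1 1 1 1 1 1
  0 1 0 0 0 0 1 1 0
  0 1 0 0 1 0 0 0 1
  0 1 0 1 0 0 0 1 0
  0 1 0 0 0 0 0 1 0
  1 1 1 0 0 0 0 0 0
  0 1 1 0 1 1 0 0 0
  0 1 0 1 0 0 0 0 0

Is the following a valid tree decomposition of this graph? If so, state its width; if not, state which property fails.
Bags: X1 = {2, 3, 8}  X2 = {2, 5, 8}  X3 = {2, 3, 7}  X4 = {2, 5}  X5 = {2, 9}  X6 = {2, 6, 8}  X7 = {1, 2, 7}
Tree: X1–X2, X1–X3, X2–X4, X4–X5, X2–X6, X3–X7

No — vertex 4 appears in no bag.

A tree decomposition must satisfy three properties: every vertex lies in some bag; for every edge, both endpoints lie together in some bag; and for every vertex, the bags containing it form a connected subtree. Here vertex 4 appears in no bag, so the decomposition is invalid.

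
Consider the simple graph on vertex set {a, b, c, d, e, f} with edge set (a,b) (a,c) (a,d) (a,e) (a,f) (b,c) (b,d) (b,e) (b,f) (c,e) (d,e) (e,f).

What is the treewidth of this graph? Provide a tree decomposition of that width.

Every bag has size at most 4, so the width is 4 − 1 = 3 and tw(G) ≤ 3. For the lower bound, the 4 vertices {a, b, d, e} are pairwise adjacent, and any tree decomposition puts a clique entirely inside one bag — forcing width ≥ 3. The upper and lower bounds meet at 3, so that is the treewidth.

Treewidth 3.
One optimal decomposition is:
Bags: B1 = {a, b, c, e}  B2 = {a, b, e, f}  B3 = {a, b, d, e}
Tree: B1–B2, B1–B3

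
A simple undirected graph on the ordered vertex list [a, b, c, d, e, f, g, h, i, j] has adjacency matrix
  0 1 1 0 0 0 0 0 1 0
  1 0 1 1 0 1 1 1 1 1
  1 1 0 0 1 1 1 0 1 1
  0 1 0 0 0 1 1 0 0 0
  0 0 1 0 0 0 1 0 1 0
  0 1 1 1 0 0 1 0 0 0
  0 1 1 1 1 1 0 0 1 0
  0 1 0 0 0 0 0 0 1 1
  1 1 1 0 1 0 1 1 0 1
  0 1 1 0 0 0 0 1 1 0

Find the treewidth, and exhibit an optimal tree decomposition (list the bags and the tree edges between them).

Every bag has size at most 4, so the width is 4 − 1 = 3 and tw(G) ≤ 3. Conversely, {c, e, g, i} is a clique of size 4, and the vertices of any clique must share a bag in every tree decomposition; so some bag has ≥ 4 vertices and tw(G) ≥ 3. Therefore the treewidth is 3.

Treewidth 3.
One such decomposition:
Bags: B1 = {a, b, c, i}  B2 = {b, c, g, i}  B3 = {b, c, f, g}  B4 = {c, e, g, i}  B5 = {b, d, f, g}  B6 = {b, c, i, j}  B7 = {b, h, i, j}
Tree: B1–B2, B2–B3, B2–B4, B3–B5, B2–B6, B6–B7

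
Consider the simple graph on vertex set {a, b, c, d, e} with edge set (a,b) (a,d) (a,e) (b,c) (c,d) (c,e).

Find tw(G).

2

A width-2 tree decomposition is:
Bags: B1 = {a, c, e}  B2 = {a, c, d}  B3 = {a, b, c}
Tree: B1–B2, B2–B3
Every bag has size at most 3, so the width is 3 − 1 = 2 and tw(G) ≤ 2. For the lower bound, G contains the cycle e–a–d–c–e, so G is not a forest; only forests have treewidth ≤ 1, hence tw(G) ≥ 2. Hence tw(G) = 2 exactly.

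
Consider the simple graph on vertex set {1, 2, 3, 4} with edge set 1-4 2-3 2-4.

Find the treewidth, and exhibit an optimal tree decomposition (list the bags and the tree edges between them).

The largest bag has 2 vertices, giving width 1; this decomposition certifies tw(G) ≤ 1. Since G has at least one edge (e.g. 3–2), it is not an edgeless graph, so tw(G) ≥ 1. Combining the bounds, tw(G) = 1.

Treewidth 1.
Bags: B1 = {2, 3}  B2 = {2, 4}  B3 = {1, 4}
Tree: B1–B2, B2–B3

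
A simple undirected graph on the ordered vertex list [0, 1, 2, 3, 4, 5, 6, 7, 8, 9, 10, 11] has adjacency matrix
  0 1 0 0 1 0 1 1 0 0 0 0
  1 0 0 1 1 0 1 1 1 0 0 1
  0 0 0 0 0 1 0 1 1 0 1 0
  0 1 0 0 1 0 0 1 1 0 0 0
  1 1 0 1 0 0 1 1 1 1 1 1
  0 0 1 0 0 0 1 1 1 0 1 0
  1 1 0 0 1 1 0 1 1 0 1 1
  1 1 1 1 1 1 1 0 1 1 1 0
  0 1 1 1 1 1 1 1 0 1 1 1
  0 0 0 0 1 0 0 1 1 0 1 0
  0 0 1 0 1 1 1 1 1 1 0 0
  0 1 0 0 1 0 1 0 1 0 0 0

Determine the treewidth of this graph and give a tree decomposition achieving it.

The largest bag has 5 vertices, giving width 4; this decomposition certifies tw(G) ≤ 4. Conversely, {1, 4, 6, 8, 11} is a clique of size 5, and the vertices of any clique must share a bag in every tree decomposition; so some bag has ≥ 5 vertices and tw(G) ≥ 4. Hence tw(G) = 4 exactly.

Treewidth 4.
One such decomposition:
Bags: B1 = {2, 5, 7, 8, 10}  B2 = {5, 6, 7, 8, 10}  B3 = {4, 6, 7, 8, 10}  B4 = {1, 4, 6, 7, 8}  B5 = {4, 7, 8, 9, 10}  B6 = {1, 3, 4, 7, 8}  B7 = {1, 4, 6, 8, 11}  B8 = {0, 1, 4, 6, 7}
Tree: B1–B2, B2–B3, B3–B4, B3–B5, B4–B6, B4–B7, B4–B8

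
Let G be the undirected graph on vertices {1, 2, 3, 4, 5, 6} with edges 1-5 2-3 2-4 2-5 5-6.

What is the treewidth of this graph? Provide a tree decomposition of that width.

Treewidth 1.
Bags: B1 = {2, 5}  B2 = {1, 5}  B3 = {2, 4}  B4 = {5, 6}  B5 = {2, 3}
Tree: B1–B2, B1–B3, B1–B4, B3–B5

Every bag has size at most 2, so the width is 2 − 1 = 1 and tw(G) ≤ 1. Since G has at least one edge (e.g. 2–5), it is not an edgeless graph, so tw(G) ≥ 1. Combining the bounds, tw(G) = 1.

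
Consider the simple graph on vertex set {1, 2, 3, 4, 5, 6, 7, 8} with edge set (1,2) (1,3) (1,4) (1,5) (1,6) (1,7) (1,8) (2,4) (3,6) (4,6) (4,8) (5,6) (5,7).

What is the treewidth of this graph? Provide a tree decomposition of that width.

Each bag holds 3 vertices, so the decomposition has width 2, which upper-bounds the treewidth. Conversely, {1, 3, 6} is a clique of size 3, and the vertices of any clique must share a bag in every tree decomposition; so some bag has ≥ 3 vertices and tw(G) ≥ 2. Combining the bounds, tw(G) = 2.

Treewidth 2.
One optimal decomposition is:
Bags: B1 = {1, 5, 6}  B2 = {1, 4, 6}  B3 = {1, 4, 8}  B4 = {1, 3, 6}  B5 = {1, 5, 7}  B6 = {1, 2, 4}
Tree: B1–B2, B2–B3, B2–B4, B1–B5, B2–B6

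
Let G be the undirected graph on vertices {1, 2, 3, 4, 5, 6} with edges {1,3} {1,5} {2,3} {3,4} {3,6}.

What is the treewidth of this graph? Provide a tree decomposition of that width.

Treewidth 1.
One such decomposition:
Bags: B1 = {3, 4}  B2 = {3, 6}  B3 = {2, 3}  B4 = {1, 3}  B5 = {1, 5}
Tree: B1–B2, B1–B3, B3–B4, B4–B5

The largest bag has 2 vertices, giving width 1; this decomposition certifies tw(G) ≤ 1. Since G has at least one edge (e.g. 3–4), it is not an edgeless graph, so tw(G) ≥ 1. Therefore the treewidth is 1.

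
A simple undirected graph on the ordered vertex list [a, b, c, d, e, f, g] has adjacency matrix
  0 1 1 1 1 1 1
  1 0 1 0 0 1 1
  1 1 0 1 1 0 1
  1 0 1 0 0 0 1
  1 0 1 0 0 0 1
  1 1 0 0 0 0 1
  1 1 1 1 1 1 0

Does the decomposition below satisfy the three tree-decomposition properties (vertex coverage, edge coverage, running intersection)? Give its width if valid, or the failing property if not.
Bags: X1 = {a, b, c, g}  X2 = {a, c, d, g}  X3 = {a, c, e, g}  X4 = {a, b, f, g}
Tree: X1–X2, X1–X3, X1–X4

Yes; width 3.

Checking the three conditions: (i) the bags cover all of {a, b, c, d, e, f, g}; (ii) for each edge, some bag contains both endpoints; (iii) the bags containing any fixed vertex form a subtree. All hold, so the decomposition is valid with width 4 − 1 = 3.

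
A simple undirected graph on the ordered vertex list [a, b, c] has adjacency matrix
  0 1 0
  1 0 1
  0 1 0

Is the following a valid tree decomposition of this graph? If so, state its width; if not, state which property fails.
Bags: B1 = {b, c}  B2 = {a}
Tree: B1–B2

A tree decomposition must satisfy three properties: every vertex lies in some bag; for every edge, both endpoints lie together in some bag; and for every vertex, the bags containing it form a connected subtree. Here edge (b,a) lies in no bag, so the decomposition is invalid.

No — edge (b,a) lies in no bag.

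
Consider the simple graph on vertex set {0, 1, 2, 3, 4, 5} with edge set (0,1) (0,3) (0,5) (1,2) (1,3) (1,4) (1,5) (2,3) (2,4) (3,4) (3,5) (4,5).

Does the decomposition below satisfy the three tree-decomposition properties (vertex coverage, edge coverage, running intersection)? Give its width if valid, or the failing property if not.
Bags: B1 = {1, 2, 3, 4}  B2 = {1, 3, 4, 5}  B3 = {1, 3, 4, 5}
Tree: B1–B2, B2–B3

A tree decomposition must satisfy three properties: every vertex lies in some bag; for every edge, both endpoints lie together in some bag; and for every vertex, the bags containing it form a connected subtree. Here vertex 0 appears in no bag, so the decomposition is invalid.

No — vertex 0 appears in no bag.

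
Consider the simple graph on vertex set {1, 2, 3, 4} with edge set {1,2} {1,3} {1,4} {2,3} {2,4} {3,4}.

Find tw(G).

A width-3 tree decomposition is:
Bags: B1 = {1, 2, 3, 4}
Tree: (single bag)
A single bag containing all 4 vertices is trivially a valid decomposition of width 3. For the lower bound, the 4 vertices {1, 2, 3, 4} are pairwise adjacent, and any tree decomposition puts a clique entirely inside one bag — forcing width ≥ 3. Combining the bounds, tw(G) = 3.

3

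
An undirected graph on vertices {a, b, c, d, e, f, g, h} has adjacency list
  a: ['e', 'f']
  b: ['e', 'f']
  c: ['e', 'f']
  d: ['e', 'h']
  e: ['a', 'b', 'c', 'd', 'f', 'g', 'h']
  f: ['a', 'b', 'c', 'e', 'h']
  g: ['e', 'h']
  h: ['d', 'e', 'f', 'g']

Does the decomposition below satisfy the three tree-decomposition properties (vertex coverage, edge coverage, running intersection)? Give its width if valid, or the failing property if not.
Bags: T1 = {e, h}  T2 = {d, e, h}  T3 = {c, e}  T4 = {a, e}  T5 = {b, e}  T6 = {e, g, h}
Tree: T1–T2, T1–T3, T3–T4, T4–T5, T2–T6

A tree decomposition must satisfy three properties: every vertex lies in some bag; for every edge, both endpoints lie together in some bag; and for every vertex, the bags containing it form a connected subtree. Here vertex f appears in no bag, so the decomposition is invalid.

No — vertex f appears in no bag.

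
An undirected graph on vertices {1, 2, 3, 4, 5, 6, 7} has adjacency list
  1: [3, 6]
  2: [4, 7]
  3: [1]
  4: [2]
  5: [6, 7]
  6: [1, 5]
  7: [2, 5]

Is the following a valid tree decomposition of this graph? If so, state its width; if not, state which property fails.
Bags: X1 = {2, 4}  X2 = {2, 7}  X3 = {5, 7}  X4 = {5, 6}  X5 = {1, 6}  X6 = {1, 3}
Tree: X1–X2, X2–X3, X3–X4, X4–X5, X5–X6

Checking the three conditions: (i) the bags cover all of {1, 2, 3, 4, 5, 6, 7}; (ii) for each edge, some bag contains both endpoints; (iii) the bags containing any fixed vertex form a subtree. All hold, so the decomposition is valid with width 2 − 1 = 1.

Yes; width 1.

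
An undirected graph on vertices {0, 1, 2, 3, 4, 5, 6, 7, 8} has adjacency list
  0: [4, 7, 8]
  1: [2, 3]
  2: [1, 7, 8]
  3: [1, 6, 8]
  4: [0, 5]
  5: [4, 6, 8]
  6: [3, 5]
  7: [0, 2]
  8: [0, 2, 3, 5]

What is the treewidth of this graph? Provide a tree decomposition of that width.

Treewidth 3.
Bags: B1 = {1, 3, 5, 6}  B2 = {1, 3, 5, 8}  B3 = {1, 2, 5, 8}  B4 = {2, 4, 5, 8}  B5 = {0, 2, 4, 8}  B6 = {0, 2, 4, 7}
Tree: B1–B2, B2–B3, B3–B4, B4–B5, B5–B6

The largest bag has 4 vertices, giving width 3; this decomposition certifies tw(G) ≤ 3. For the lower bound: the 4 vertex sets {1,3,6}, {5}, {8}, {0,2,4,7} are disjoint, each induces a connected subgraph, and every pair is joined by at least one edge of G. Contracting each set to a single vertex therefore yields K_{4} as a minor, and since treewidth is minor-monotone, tw(G) ≥ tw(K_{4}) = 3. The upper and lower bounds meet at 3, so that is the treewidth.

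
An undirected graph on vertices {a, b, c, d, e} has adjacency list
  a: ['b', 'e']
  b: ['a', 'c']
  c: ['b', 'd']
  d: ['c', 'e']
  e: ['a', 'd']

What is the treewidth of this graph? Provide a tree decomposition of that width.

Treewidth 2.
One optimal decomposition is:
Bags: B1 = {c, d, e}  B2 = {a, c, e}  B3 = {a, b, c}
Tree: B1–B2, B2–B3

The largest bag has 3 vertices, giving width 2; this decomposition certifies tw(G) ≤ 2. Since c–d–e–a–b–c is a cycle in G, G is not acyclic. Forests are exactly the graphs of treewidth ≤ 1, so tw(G) ≥ 2. The upper and lower bounds meet at 2, so that is the treewidth.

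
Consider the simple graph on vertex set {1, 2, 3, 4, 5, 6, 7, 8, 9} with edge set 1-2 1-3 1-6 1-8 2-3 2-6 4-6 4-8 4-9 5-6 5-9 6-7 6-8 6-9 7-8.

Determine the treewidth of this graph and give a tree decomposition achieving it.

Treewidth 2.
Bags: B1 = {4, 6, 8}  B2 = {4, 6, 9}  B3 = {1, 6, 8}  B4 = {1, 2, 6}  B5 = {1, 2, 3}  B6 = {5, 6, 9}  B7 = {6, 7, 8}
Tree: B1–B2, B1–B3, B3–B4, B4–B5, B2–B6, B1–B7

Each bag holds 3 vertices, so the decomposition has width 2, which upper-bounds the treewidth. For the lower bound, the 3 vertices {1, 2, 3} are pairwise adjacent, and any tree decomposition puts a clique entirely inside one bag — forcing width ≥ 2. Therefore the treewidth is 2.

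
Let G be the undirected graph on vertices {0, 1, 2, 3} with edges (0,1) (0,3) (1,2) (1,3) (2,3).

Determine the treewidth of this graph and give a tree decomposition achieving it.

Treewidth 2.
One optimal decomposition is:
Bags: B1 = {1, 2, 3}  B2 = {0, 1, 3}
Tree: B1–B2

The largest bag has 3 vertices, giving width 2; this decomposition certifies tw(G) ≤ 2. On the other hand G contains the 3-clique {0, 1, 3}. A clique must lie in a single bag of any decomposition, so no decomposition can have width below 2. Hence tw(G) = 2 exactly.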